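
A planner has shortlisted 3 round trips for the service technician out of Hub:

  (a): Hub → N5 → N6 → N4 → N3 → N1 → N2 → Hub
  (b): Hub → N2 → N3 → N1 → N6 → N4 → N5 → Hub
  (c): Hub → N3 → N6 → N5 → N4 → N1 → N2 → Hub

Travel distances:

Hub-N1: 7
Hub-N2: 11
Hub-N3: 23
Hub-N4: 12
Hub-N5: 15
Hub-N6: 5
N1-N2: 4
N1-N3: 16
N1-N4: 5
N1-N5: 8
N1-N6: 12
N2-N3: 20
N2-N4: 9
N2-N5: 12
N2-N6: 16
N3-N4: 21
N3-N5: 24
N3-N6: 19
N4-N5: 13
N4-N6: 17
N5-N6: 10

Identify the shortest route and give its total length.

(a): 15 + 10 + 17 + 21 + 16 + 4 + 11 = 94
(b): 11 + 20 + 16 + 12 + 17 + 13 + 15 = 104
(c): 23 + 19 + 10 + 13 + 5 + 4 + 11 = 85

85 — (c) is the shortest.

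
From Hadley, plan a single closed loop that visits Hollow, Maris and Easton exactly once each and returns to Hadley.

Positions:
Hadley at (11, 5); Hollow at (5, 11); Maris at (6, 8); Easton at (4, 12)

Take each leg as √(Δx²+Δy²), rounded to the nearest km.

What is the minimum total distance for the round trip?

Minimum total distance: 19 km.

Hadley → Hollow → Maris → Easton → Hadley: 8+3+4+10 = 25
Hadley → Hollow → Easton → Maris → Hadley: 8+1+4+6 = 19
Hadley → Maris → Hollow → Easton → Hadley: 6+3+1+10 = 20
The minimum is 19.
One optimal route: Hadley → Hollow → Easton → Maris → Hadley (or its reverse).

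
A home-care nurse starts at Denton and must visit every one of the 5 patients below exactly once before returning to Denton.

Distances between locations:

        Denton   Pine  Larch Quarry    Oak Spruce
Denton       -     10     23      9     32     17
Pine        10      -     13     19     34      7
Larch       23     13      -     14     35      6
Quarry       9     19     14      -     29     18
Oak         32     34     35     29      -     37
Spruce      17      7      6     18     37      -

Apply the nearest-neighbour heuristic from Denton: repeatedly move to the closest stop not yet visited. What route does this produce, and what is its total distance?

Nearest-neighbour total = 102; route Denton → Quarry → Larch → Spruce → Pine → Oak → Denton.

From Denton: distances to unvisited — Quarry=9, Pine=10, Spruce=17, Larch=23, Oak=32. Nearest is Quarry (9).
From Quarry: distances to unvisited — Larch=14, Spruce=18, Pine=19, Oak=29. Nearest is Larch (14).
From Larch: distances to unvisited — Spruce=6, Pine=13, Oak=35. Nearest is Spruce (6).
From Spruce: distances to unvisited — Pine=7, Oak=37. Nearest is Pine (7).
From Pine: distances to unvisited — Oak=34. Nearest is Oak (34).
Return Oak→Denton: 32.
Total = 9 + 14 + 6 + 7 + 34 + 32 = 102.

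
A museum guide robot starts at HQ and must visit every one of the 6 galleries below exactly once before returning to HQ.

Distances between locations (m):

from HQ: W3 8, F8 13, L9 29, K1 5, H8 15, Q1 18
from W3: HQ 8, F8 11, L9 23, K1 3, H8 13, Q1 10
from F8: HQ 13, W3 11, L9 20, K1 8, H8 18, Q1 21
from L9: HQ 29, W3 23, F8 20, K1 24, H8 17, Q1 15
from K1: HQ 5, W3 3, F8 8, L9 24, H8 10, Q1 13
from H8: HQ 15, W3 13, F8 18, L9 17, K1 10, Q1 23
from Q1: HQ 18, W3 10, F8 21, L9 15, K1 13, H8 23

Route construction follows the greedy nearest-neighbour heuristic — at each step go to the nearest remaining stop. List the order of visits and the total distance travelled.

HQ → [K1:5 / W3:8 / F8:13 / H8:15 / Q1:18 / L9:29] → K1 (5)
K1 → [W3:3 / F8:8 / H8:10 / Q1:13 / L9:24] → W3 (3)
W3 → [Q1:10 / F8:11 / H8:13 / L9:23] → Q1 (10)
Q1 → [L9:15 / F8:21 / H8:23] → L9 (15)
L9 → [H8:17 / F8:20] → H8 (17)
H8 → [F8:18] → F8 (18)
Return F8→HQ: 13.
Total = 5 + 3 + 10 + 15 + 17 + 18 + 13 = 81.

Total distance 81 m via the nearest-neighbour route HQ → K1 → W3 → Q1 → L9 → H8 → F8 → HQ.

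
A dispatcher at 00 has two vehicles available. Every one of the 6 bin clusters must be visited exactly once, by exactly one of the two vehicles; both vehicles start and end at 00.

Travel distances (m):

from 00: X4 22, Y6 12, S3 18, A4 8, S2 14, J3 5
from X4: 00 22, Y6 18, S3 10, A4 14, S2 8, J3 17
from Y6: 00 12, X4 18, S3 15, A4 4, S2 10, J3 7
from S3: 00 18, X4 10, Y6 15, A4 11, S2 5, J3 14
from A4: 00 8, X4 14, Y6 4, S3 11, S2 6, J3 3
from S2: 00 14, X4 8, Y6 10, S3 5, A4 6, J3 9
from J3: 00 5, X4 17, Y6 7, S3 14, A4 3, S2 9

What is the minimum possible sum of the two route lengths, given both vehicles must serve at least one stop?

Minimum combined distance: 68 m.

Try each way of splitting the stops between the two vehicles (each non-empty) and, for each split, find the best tour for each vehicle:
  {X4} + {Y6, S3, A4, S2, J3}: 44 + 45 = 89
  {Y6} + {X4, S3, A4, S2, J3}: 24 + 50 = 74
  {X4, Y6} + {S3, A4, S2, J3}: 52 + 37 = 89
  {S3} + {X4, Y6, A4, S2, J3}: 36 + 52 = 88
  {X4, S3} + {Y6, A4, S2, J3}: 50 + 36 = 86
  {Y6, S3} + {X4, A4, S2, J3}: 45 + 44 = 89
  … (31 splits in total)
  {X4, Y6, S3, A4, S2} + {J3}: 58 + 10 = 68  ← best
Best: vehicle 1 00 → Y6 → A4 → S2 → X4 → S3 → 00 = 58; vehicle 2 00 → J3 → 00 = 10; combined 68.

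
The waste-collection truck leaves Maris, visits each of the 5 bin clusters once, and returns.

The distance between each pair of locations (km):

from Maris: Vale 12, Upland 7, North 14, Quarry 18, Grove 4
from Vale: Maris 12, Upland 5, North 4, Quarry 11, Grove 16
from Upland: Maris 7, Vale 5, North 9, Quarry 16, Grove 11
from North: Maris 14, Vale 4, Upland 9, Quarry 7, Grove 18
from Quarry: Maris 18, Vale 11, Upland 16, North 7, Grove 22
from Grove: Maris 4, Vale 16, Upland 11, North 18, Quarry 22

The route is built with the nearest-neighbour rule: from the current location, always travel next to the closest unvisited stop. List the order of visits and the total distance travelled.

Nearest-neighbour total = 49 km; route Maris → Grove → Upland → Vale → North → Quarry → Maris.

At Maris the remaining stops are Grove 4, Upland 7, Vale 12, North 14, Quarry 18; go to Grove.
At Grove the remaining stops are Upland 11, Vale 16, North 18, Quarry 22; go to Upland.
At Upland the remaining stops are Vale 5, North 9, Quarry 16; go to Vale.
At Vale the remaining stops are North 4, Quarry 11; go to North.
At North the remaining stops are Quarry 7; go to Quarry.
Return Quarry→Maris: 18.
Total = 4 + 11 + 5 + 4 + 7 + 18 = 49.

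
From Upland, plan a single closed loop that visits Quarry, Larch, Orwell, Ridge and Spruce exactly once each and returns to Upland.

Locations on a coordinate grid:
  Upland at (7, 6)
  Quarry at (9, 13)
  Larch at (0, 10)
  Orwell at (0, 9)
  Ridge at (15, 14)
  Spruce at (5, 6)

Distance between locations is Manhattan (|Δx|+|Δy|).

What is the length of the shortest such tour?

Shortest round trip = 46.

Upland → Quarry → Larch → Orwell → Ridge → Spruce → Upland: 9+12+1+20+18+2 = 62
Upland → Quarry → Larch → Orwell → Spruce → Ridge → Upland: 9+12+1+8+18+16 = 64
Upland → Quarry → Larch → Ridge → Orwell → Spruce → Upland: 9+12+19+20+8+2 = 70
Upland → Quarry → Larch → Ridge → Spruce → Orwell → Upland: 9+12+19+18+8+10 = 76
Upland → Quarry → Larch → Spruce → Orwell → Ridge → Upland: 9+12+9+8+20+16 = 74
Upland → Quarry → Larch → Spruce → Ridge → Orwell → Upland: 9+12+9+18+20+10 = 78
Upland → Quarry → Orwell → Larch → Ridge → Spruce → Upland: 9+13+1+19+18+2 = 62
Upland → Quarry → Orwell → Larch → Spruce → Ridge → Upland: 9+13+1+9+18+16 = 66
Upland → Quarry → Orwell → Ridge → Larch → Spruce → Upland: 9+13+20+19+9+2 = 72
Upland → Quarry → Orwell → Ridge → Spruce → Larch → Upland: 9+13+20+18+9+11 = 80
Upland → Quarry → Orwell → Spruce → Larch → Ridge → Upland: 9+13+8+9+19+16 = 74
Upland → Quarry → Orwell → Spruce → Ridge → Larch → Upland: 9+13+8+18+19+11 = 78
Upland → Quarry → Ridge → Larch → Orwell → Spruce → Upland: 9+7+19+1+8+2 = 46
Upland → Quarry → Ridge → Larch → Spruce → Orwell → Upland: 9+7+19+9+8+10 = 62
… (46 more)
The minimum is 46.
One optimal route: Upland → Quarry → Ridge → Larch → Orwell → Spruce → Upland (or its reverse).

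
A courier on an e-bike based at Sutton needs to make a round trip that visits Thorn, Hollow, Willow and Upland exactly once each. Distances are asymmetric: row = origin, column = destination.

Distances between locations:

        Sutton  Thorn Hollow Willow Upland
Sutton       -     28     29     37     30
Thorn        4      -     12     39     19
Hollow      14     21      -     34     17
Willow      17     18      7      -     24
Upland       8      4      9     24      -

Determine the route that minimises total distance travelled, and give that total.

Minimum total distance: 69.

Sutton - Thorn - Hollow - Willow - Upland - Sutton: 28+12+34+24+8 = 106
Sutton - Thorn - Hollow - Upland - Willow - Sutton: 28+12+17+24+17 = 98
Sutton - Thorn - Willow - Hollow - Upland - Sutton: 28+39+7+17+8 = 99
Sutton - Thorn - Willow - Upland - Hollow - Sutton: 28+39+24+9+14 = 114
Sutton - Thorn - Upland - Hollow - Willow - Sutton: 28+19+9+34+17 = 107
Sutton - Thorn - Upland - Willow - Hollow - Sutton: 28+19+24+7+14 = 92
Sutton - Hollow - Thorn - Willow - Upland - Sutton: 29+21+39+24+8 = 121
Sutton - Hollow - Thorn - Upland - Willow - Sutton: 29+21+19+24+17 = 110
Sutton - Hollow - Willow - Thorn - Upland - Sutton: 29+34+18+19+8 = 108
Sutton - Hollow - Willow - Upland - Thorn - Sutton: 29+34+24+4+4 = 95
Sutton - Hollow - Upland - Thorn - Willow - Sutton: 29+17+4+39+17 = 106
Sutton - Hollow - Upland - Willow - Thorn - Sutton: 29+17+24+18+4 = 92
Sutton - Willow - Thorn - Hollow - Upland - Sutton: 37+18+12+17+8 = 92
Sutton - Willow - Thorn - Upland - Hollow - Sutton: 37+18+19+9+14 = 97
… (10 more)
Sutton - Willow - Hollow - Upland - Thorn - Sutton: 37+7+17+4+4 = 69  ← best
The minimum is 69.
One optimal route: Sutton → Willow → Hollow → Upland → Thorn → Sutton.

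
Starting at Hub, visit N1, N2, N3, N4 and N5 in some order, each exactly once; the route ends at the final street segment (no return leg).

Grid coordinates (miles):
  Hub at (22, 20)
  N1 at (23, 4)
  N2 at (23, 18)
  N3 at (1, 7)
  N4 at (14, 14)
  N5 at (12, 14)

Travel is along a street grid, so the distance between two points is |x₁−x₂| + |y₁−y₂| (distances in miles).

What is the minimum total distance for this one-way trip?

There are 5! = 120 possible orderings.
Hub - N1 - N2 - N3 - N4 - N5: 17+14+33+20+2 = 86
Hub - N1 - N2 - N3 - N5 - N4: 17+14+33+18+2 = 84
Hub - N1 - N2 - N4 - N3 - N5: 17+14+13+20+18 = 82
Hub - N1 - N2 - N4 - N5 - N3: 17+14+13+2+18 = 64
Hub - N1 - N2 - N5 - N3 - N4: 17+14+15+18+20 = 84
Hub - N1 - N2 - N5 - N4 - N3: 17+14+15+2+20 = 68
Hub - N1 - N3 - N2 - N4 - N5: 17+25+33+13+2 = 90
Hub - N1 - N3 - N2 - N5 - N4: 17+25+33+15+2 = 92
Hub - N1 - N3 - N4 - N2 - N5: 17+25+20+13+15 = 90
Hub - N1 - N3 - N4 - N5 - N2: 17+25+20+2+15 = 79
Hub - N1 - N3 - N5 - N2 - N4: 17+25+18+15+13 = 88
Hub - N1 - N3 - N5 - N4 - N2: 17+25+18+2+13 = 75
Hub - N1 - N4 - N2 - N3 - N5: 17+19+13+33+18 = 100
Hub - N1 - N4 - N2 - N5 - N3: 17+19+13+15+18 = 82
… (106 more)
Hub - N2 - N1 - N4 - N5 - N3: 3+14+19+2+18 = 56  ← best
The minimum is 56.
One shortest path: Hub → N2 → N1 → N4 → N5 → N3.

Shortest open route: 56 miles.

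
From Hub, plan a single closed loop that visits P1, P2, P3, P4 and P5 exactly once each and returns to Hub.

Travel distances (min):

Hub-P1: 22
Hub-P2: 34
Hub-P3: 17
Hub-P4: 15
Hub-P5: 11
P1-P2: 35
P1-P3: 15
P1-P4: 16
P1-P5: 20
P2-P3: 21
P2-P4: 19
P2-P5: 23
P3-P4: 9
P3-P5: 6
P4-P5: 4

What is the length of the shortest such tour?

Hub → P1 → P2 → P3 → P4 → P5 → Hub: 22+35+21+9+4+11 = 102
Hub → P1 → P2 → P3 → P5 → P4 → Hub: 22+35+21+6+4+15 = 103
Hub → P1 → P2 → P4 → P3 → P5 → Hub: 22+35+19+9+6+11 = 102
Hub → P1 → P2 → P4 → P5 → P3 → Hub: 22+35+19+4+6+17 = 103
Hub → P1 → P2 → P5 → P3 → P4 → Hub: 22+35+23+6+9+15 = 110
Hub → P1 → P2 → P5 → P4 → P3 → Hub: 22+35+23+4+9+17 = 110
Hub → P1 → P3 → P2 → P4 → P5 → Hub: 22+15+21+19+4+11 = 92
Hub → P1 → P3 → P2 → P5 → P4 → Hub: 22+15+21+23+4+15 = 100
Hub → P1 → P3 → P4 → P2 → P5 → Hub: 22+15+9+19+23+11 = 99
Hub → P1 → P3 → P4 → P5 → P2 → Hub: 22+15+9+4+23+34 = 107
Hub → P1 → P3 → P5 → P2 → P4 → Hub: 22+15+6+23+19+15 = 100
Hub → P1 → P3 → P5 → P4 → P2 → Hub: 22+15+6+4+19+34 = 100
Hub → P1 → P4 → P2 → P3 → P5 → Hub: 22+16+19+21+6+11 = 95
Hub → P1 → P4 → P2 → P5 → P3 → Hub: 22+16+19+23+6+17 = 103
… (46 more)
The minimum is 92.
One optimal route: Hub → P1 → P3 → P2 → P4 → P5 → Hub (or its reverse).

92 min — the shortest possible round trip.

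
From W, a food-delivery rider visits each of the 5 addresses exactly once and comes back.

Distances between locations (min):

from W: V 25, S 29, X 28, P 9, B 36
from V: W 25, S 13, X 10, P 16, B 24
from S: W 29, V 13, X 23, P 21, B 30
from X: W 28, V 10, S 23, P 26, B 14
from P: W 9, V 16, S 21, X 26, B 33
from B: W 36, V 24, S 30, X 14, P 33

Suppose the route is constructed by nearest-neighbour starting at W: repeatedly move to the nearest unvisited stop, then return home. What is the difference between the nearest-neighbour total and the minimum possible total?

5 min longer than the optimal tour.

W: P=9, V=25, X=28, S=29, B=36 ⇒ P
P: V=16, S=21, X=26, B=33 ⇒ V
V: X=10, S=13, B=24 ⇒ X
X: B=14, S=23 ⇒ B
B: S=30 ⇒ S
NN route W → P → V → X → B → S → W costs 108.
Optimal: W → P → S → V → X → B → W costs 103 (by enumerating all 60 distinct tours).
Excess = 108 − 103 = 5.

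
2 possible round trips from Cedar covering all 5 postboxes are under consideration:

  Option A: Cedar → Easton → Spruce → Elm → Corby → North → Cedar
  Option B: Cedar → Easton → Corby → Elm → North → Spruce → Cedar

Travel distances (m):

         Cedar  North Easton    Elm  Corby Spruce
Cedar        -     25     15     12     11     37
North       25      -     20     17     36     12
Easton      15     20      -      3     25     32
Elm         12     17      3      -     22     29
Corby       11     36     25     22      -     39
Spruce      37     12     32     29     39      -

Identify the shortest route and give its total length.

Option A: 15 + 32 + 29 + 22 + 36 + 25 = 159
Option B: 15 + 25 + 22 + 17 + 12 + 37 = 128

128 m — Option B is the shortest.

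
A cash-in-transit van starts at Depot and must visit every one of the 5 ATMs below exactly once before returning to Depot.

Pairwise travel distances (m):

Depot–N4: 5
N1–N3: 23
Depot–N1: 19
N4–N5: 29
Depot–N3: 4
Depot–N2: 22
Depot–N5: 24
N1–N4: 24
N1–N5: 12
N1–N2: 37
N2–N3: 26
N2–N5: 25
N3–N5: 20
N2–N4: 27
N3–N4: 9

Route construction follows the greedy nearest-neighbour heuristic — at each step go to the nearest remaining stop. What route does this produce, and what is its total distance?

96 m along Depot → N3 → N4 → N1 → N5 → N2 → Depot.

Depot → [N3:4 / N4:5 / N1:19 / N2:22 / N5:24] → N3 (4)
N3 → [N4:9 / N5:20 / N1:23 / N2:26] → N4 (9)
N4 → [N1:24 / N2:27 / N5:29] → N1 (24)
N1 → [N5:12 / N2:37] → N5 (12)
N5 → [N2:25] → N2 (25)
Return N2→Depot: 22.
Total = 4 + 9 + 24 + 12 + 25 + 22 = 96.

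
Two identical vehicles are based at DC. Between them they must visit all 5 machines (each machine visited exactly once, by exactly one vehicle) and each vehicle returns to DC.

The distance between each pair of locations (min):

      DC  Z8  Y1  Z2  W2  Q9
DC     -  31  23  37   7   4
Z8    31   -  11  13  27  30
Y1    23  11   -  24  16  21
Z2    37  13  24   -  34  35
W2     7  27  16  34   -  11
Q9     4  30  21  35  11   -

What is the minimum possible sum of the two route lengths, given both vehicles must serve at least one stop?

Minimum combined distance: 92 min.

There are 2^4 − 1 = 15 ways to divide the 5 stops into two non-empty groups. For each, the best each vehicle can do is its own shortest tour through its group:
  {Z8} + {Y1, Z2, W2, Q9}: 62 + 86 = 148
  {Y1} + {Z8, Z2, W2, Q9}: 46 + 86 = 132
  {Z8, Y1} + {Z2, W2, Q9}: 65 + 80 = 145
  {Z2} + {Z8, Y1, W2, Q9}: 74 + 68 = 142
  {Z8, Z2} + {Y1, W2, Q9}: 81 + 48 = 129
  {Y1, Z2} + {Z8, W2, Q9}: 84 + 68 = 152
  … (15 splits in total)
  {Z8, Y1, Z2, W2} + {Q9}: 84 + 8 = 92  ← best
Best: vehicle 1 DC → Z2 → Z8 → Y1 → W2 → DC = 84; vehicle 2 DC → Q9 → DC = 8; combined 92.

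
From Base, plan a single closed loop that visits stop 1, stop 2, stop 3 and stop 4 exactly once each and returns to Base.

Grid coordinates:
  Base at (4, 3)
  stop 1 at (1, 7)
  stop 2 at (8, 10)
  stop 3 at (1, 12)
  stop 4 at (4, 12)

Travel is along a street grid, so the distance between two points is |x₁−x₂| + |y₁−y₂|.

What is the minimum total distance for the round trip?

Minimum total distance: 32.

There are 12 distinct closed tours to check (reversals are equivalent).
Base → stop 1 → stop 2 → stop 3 → stop 4 → Base: 7+10+9+3+9 = 38
Base → stop 1 → stop 2 → stop 4 → stop 3 → Base: 7+10+6+3+12 = 38
Base → stop 1 → stop 3 → stop 2 → stop 4 → Base: 7+5+9+6+9 = 36
Base → stop 1 → stop 3 → stop 4 → stop 2 → Base: 7+5+3+6+11 = 32
Base → stop 1 → stop 4 → stop 2 → stop 3 → Base: 7+8+6+9+12 = 42
Base → stop 1 → stop 4 → stop 3 → stop 2 → Base: 7+8+3+9+11 = 38
Base → stop 2 → stop 1 → stop 3 → stop 4 → Base: 11+10+5+3+9 = 38
Base → stop 2 → stop 1 → stop 4 → stop 3 → Base: 11+10+8+3+12 = 44
Base → stop 2 → stop 3 → stop 1 → stop 4 → Base: 11+9+5+8+9 = 42
Base → stop 2 → stop 4 → stop 1 → stop 3 → Base: 11+6+8+5+12 = 42
Base → stop 3 → stop 1 → stop 2 → stop 4 → Base: 12+5+10+6+9 = 42
Base → stop 3 → stop 2 → stop 1 → stop 4 → Base: 12+9+10+8+9 = 48
The minimum is 32.
One optimal route: Base → stop 1 → stop 3 → stop 4 → stop 2 → Base (or its reverse).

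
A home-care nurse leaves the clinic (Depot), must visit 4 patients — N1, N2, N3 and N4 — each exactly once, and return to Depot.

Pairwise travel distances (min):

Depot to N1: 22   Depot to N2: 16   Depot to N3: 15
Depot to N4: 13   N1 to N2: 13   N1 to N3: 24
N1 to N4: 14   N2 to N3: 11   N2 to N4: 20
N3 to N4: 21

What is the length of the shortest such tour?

There are 12 distinct closed tours to check (reversals are equivalent).
Depot→N1→N2→N3→N4→Depot: 22+13+11+21+13 = 80
Depot→N1→N2→N4→N3→Depot: 22+13+20+21+15 = 91
Depot→N1→N3→N2→N4→Depot: 22+24+11+20+13 = 90
Depot→N1→N3→N4→N2→Depot: 22+24+21+20+16 = 103
Depot→N1→N4→N2→N3→Depot: 22+14+20+11+15 = 82
Depot→N1→N4→N3→N2→Depot: 22+14+21+11+16 = 84
Depot→N2→N1→N3→N4→Depot: 16+13+24+21+13 = 87
Depot→N2→N1→N4→N3→Depot: 16+13+14+21+15 = 79
Depot→N2→N3→N1→N4→Depot: 16+11+24+14+13 = 78
Depot→N2→N4→N1→N3→Depot: 16+20+14+24+15 = 89
Depot→N3→N1→N2→N4→Depot: 15+24+13+20+13 = 85
Depot→N3→N2→N1→N4→Depot: 15+11+13+14+13 = 66
The minimum is 66.
One optimal route: Depot → N3 → N2 → N1 → N4 → Depot (or its reverse).

66 min — the shortest possible round trip.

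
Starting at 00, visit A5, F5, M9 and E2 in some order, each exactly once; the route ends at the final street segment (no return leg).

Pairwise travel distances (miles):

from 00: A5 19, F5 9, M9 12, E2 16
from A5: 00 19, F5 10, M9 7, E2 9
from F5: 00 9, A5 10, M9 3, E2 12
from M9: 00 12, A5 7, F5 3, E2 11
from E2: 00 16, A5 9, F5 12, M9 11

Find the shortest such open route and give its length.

Shortest open route: 28 miles.

There are 4! = 24 possible orderings.
00 → A5 → F5 → M9 → E2: 19+10+3+11 = 43
00 → A5 → F5 → E2 → M9: 19+10+12+11 = 52
00 → A5 → M9 → F5 → E2: 19+7+3+12 = 41
00 → A5 → M9 → E2 → F5: 19+7+11+12 = 49
00 → A5 → E2 → F5 → M9: 19+9+12+3 = 43
00 → A5 → E2 → M9 → F5: 19+9+11+3 = 42
00 → F5 → A5 → M9 → E2: 9+10+7+11 = 37
00 → F5 → A5 → E2 → M9: 9+10+9+11 = 39
00 → F5 → M9 → A5 → E2: 9+3+7+9 = 28
00 → F5 → M9 → E2 → A5: 9+3+11+9 = 32
00 → F5 → E2 → A5 → M9: 9+12+9+7 = 37
00 → F5 → E2 → M9 → A5: 9+12+11+7 = 39
00 → M9 → A5 → F5 → E2: 12+7+10+12 = 41
00 → M9 → A5 → E2 → F5: 12+7+9+12 = 40
… (10 more)
The minimum is 28.
One shortest path: 00 → F5 → M9 → A5 → E2.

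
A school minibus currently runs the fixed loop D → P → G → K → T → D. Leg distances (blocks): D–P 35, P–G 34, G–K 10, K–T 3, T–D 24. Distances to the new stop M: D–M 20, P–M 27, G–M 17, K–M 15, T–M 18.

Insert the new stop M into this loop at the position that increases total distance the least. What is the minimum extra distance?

Adding 10 blocks by placing M on the P–G leg.

Insertion cost between consecutive stops i–j is d(i,M) + d(M,j) − d(i,j):
  between D and P: 20 + 27 − 35 = 12
  between P and G: 27 + 17 − 34 = 10
  between G and K: 17 + 15 − 10 = 22
  between K and T: 15 + 18 − 3 = 30
  between T and D: 18 + 20 − 24 = 14
Cheapest insertion is between P and G, adding 10.
New total = 106 + 10 = 116.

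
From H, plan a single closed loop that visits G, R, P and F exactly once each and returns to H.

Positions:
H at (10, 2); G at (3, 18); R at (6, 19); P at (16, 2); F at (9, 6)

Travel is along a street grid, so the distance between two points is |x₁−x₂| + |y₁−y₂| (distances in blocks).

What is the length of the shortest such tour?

Shortest round trip = 60 blocks.

With 4 stops there are 4!/2 = 12 distinct round trips (a route and its reverse cost the same).
H → G → R → P → F → H: 23+4+27+11+5 = 70
H → G → R → F → P → H: 23+4+16+11+6 = 60
H → G → P → R → F → H: 23+29+27+16+5 = 100
H → G → P → F → R → H: 23+29+11+16+21 = 100
H → G → F → R → P → H: 23+18+16+27+6 = 90
H → G → F → P → R → H: 23+18+11+27+21 = 100
H → R → G → P → F → H: 21+4+29+11+5 = 70
H → R → G → F → P → H: 21+4+18+11+6 = 60
H → R → P → G → F → H: 21+27+29+18+5 = 100
H → R → F → G → P → H: 21+16+18+29+6 = 90
H → P → G → R → F → H: 6+29+4+16+5 = 60
H → P → R → G → F → H: 6+27+4+18+5 = 60
The minimum is 60.
One optimal route: H → G → R → F → P → H (or its reverse).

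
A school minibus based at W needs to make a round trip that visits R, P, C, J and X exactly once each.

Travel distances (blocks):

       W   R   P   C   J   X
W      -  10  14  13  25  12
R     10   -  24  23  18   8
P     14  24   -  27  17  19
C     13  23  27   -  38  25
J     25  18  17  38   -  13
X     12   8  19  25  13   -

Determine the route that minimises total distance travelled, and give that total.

Shortest round trip = 88 blocks.

With 5 stops there are 5!/2 = 60 distinct round trips (a route and its reverse cost the same).
W-R-P-C-J-X-W: 10+24+27+38+13+12 = 124
W-R-P-C-X-J-W: 10+24+27+25+13+25 = 124
W-R-P-J-C-X-W: 10+24+17+38+25+12 = 126
W-R-P-J-X-C-W: 10+24+17+13+25+13 = 102
W-R-P-X-C-J-W: 10+24+19+25+38+25 = 141
W-R-P-X-J-C-W: 10+24+19+13+38+13 = 117
W-R-C-P-J-X-W: 10+23+27+17+13+12 = 102
W-R-C-P-X-J-W: 10+23+27+19+13+25 = 117
W-R-C-J-P-X-W: 10+23+38+17+19+12 = 119
W-R-C-J-X-P-W: 10+23+38+13+19+14 = 117
W-R-C-X-P-J-W: 10+23+25+19+17+25 = 119
W-R-C-X-J-P-W: 10+23+25+13+17+14 = 102
W-R-J-P-C-X-W: 10+18+17+27+25+12 = 109
W-R-J-P-X-C-W: 10+18+17+19+25+13 = 102
… (46 more)
W-R-X-J-P-C-W: 10+8+13+17+27+13 = 88  ← best
The minimum is 88.
One optimal route: W → R → X → J → P → C → W (or its reverse).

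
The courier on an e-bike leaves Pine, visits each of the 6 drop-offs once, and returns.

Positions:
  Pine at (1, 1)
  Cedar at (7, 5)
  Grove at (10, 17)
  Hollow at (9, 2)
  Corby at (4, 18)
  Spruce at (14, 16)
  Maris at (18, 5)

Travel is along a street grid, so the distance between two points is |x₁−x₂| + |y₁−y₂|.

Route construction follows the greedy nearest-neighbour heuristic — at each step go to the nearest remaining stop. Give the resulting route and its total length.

72 along Pine → Hollow → Cedar → Maris → Spruce → Grove → Corby → Pine.

Pine → [Hollow:9 / Cedar:10 / Corby:20 / Maris:21 / Grove:25 / Spruce:28] → Hollow (9)
Hollow → [Cedar:5 / Maris:12 / Grove:16 / Spruce:19 / Corby:21] → Cedar (5)
Cedar → [Maris:11 / Grove:15 / Corby:16 / Spruce:18] → Maris (11)
Maris → [Spruce:15 / Grove:20 / Corby:27] → Spruce (15)
Spruce → [Grove:5 / Corby:12] → Grove (5)
Grove → [Corby:7] → Corby (7)
Return Corby→Pine: 20.
Total = 9 + 5 + 11 + 15 + 5 + 7 + 20 = 72.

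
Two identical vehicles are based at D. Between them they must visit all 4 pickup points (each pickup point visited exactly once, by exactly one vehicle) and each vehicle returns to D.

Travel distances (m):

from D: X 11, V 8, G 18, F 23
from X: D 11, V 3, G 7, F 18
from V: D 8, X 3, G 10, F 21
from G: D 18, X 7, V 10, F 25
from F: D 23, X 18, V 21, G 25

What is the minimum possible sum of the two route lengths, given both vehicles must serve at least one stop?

Check every non-empty split of the stops between the two vehicles; for each half take its own optimal tour:
  {X} + {V, G, F}: 22 + 66 = 88
  {V} + {X, G, F}: 16 + 66 = 82
  {X, V} + {G, F}: 22 + 66 = 88
  {G} + {X, V, F}: 36 + 52 = 88
  {X, G} + {V, F}: 36 + 52 = 88
  {V, G} + {X, F}: 36 + 52 = 88
  … (7 splits in total)
Best: vehicle 1 D → V → D = 16; vehicle 2 D → X → G → F → D = 66; combined 82.

Minimum combined distance: 82 m.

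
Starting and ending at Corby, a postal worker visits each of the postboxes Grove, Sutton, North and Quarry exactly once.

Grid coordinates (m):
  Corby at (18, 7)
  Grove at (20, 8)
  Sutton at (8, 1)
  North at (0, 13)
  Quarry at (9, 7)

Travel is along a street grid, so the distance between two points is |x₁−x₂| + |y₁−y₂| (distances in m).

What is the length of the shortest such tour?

There are 12 distinct closed tours to check (reversals are equivalent).
Corby→Grove→Sutton→North→Quarry→Corby: 3+19+20+15+9 = 66
Corby→Grove→Sutton→Quarry→North→Corby: 3+19+7+15+24 = 68
Corby→Grove→North→Sutton→Quarry→Corby: 3+25+20+7+9 = 64
Corby→Grove→North→Quarry→Sutton→Corby: 3+25+15+7+16 = 66
Corby→Grove→Quarry→Sutton→North→Corby: 3+12+7+20+24 = 66
Corby→Grove→Quarry→North→Sutton→Corby: 3+12+15+20+16 = 66
Corby→Sutton→Grove→North→Quarry→Corby: 16+19+25+15+9 = 84
Corby→Sutton→Grove→Quarry→North→Corby: 16+19+12+15+24 = 86
Corby→Sutton→North→Grove→Quarry→Corby: 16+20+25+12+9 = 82
Corby→Sutton→Quarry→Grove→North→Corby: 16+7+12+25+24 = 84
Corby→North→Grove→Sutton→Quarry→Corby: 24+25+19+7+9 = 84
Corby→North→Sutton→Grove→Quarry→Corby: 24+20+19+12+9 = 84
The minimum is 64.
One optimal route: Corby → Grove → North → Sutton → Quarry → Corby (or its reverse).

Minimum total distance: 64 m.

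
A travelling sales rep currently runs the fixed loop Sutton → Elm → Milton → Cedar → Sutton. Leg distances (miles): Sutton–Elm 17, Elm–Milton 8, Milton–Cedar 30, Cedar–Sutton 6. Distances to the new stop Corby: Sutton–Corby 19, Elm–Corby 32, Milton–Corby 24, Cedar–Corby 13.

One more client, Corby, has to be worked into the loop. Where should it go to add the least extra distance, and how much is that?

Insertion cost between consecutive stops i–j is d(i,Corby) + d(Corby,j) − d(i,j):
  between Sutton and Elm: 19 + 32 − 17 = 34
  between Elm and Milton: 32 + 24 − 8 = 48
  between Milton and Cedar: 24 + 13 − 30 = 7
  between Cedar and Sutton: 13 + 19 − 6 = 26
Cheapest insertion is between Milton and Cedar, adding 7.
New total = 61 + 7 = 68.

+7 miles — insert Corby between Milton and Cedar.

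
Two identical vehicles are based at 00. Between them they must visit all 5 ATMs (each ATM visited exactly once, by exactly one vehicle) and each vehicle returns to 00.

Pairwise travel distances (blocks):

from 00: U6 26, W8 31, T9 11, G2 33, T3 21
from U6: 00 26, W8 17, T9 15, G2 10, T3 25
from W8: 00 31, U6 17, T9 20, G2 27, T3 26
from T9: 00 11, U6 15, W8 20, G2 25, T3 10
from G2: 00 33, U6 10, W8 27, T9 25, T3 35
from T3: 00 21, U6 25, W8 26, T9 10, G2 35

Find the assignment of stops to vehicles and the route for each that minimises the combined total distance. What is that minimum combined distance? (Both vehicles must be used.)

Check every non-empty split of the stops between the two vehicles; for each half take its own optimal tour:
  {U6} + {W8, T9, G2, T3}: 52 + 107 = 159
  {W8} + {U6, T9, G2, T3}: 62 + 89 = 151
  {U6, W8} + {T9, G2, T3}: 74 + 89 = 163
  {T9} + {U6, W8, G2, T3}: 22 + 107 = 129
  {U6, T9} + {W8, G2, T3}: 52 + 107 = 159
  {W8, T9} + {U6, G2, T3}: 62 + 89 = 151
  … (15 splits in total)
Best: vehicle 1 00 → T9 → 00 = 22; vehicle 2 00 → G2 → U6 → W8 → T3 → 00 = 107; combined 129.

Minimum combined distance: 129 blocks.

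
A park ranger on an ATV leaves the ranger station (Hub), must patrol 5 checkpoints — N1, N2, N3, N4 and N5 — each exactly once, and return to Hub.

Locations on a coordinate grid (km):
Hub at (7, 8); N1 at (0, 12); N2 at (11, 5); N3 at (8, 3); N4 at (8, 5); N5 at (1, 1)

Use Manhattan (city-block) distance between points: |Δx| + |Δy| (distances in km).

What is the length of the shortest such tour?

There are 60 distinct closed tours to check (reversals are equivalent).
Hub-N1-N2-N3-N4-N5-Hub: 11+18+5+2+11+13 = 60
Hub-N1-N2-N3-N5-N4-Hub: 11+18+5+9+11+4 = 58
Hub-N1-N2-N4-N3-N5-Hub: 11+18+3+2+9+13 = 56
Hub-N1-N2-N4-N5-N3-Hub: 11+18+3+11+9+6 = 58
Hub-N1-N2-N5-N3-N4-Hub: 11+18+14+9+2+4 = 58
Hub-N1-N2-N5-N4-N3-Hub: 11+18+14+11+2+6 = 62
Hub-N1-N3-N2-N4-N5-Hub: 11+17+5+3+11+13 = 60
Hub-N1-N3-N2-N5-N4-Hub: 11+17+5+14+11+4 = 62
Hub-N1-N3-N4-N2-N5-Hub: 11+17+2+3+14+13 = 60
Hub-N1-N3-N4-N5-N2-Hub: 11+17+2+11+14+7 = 62
Hub-N1-N3-N5-N2-N4-Hub: 11+17+9+14+3+4 = 58
Hub-N1-N3-N5-N4-N2-Hub: 11+17+9+11+3+7 = 58
Hub-N1-N4-N2-N3-N5-Hub: 11+15+3+5+9+13 = 56
Hub-N1-N4-N2-N5-N3-Hub: 11+15+3+14+9+6 = 58
… (46 more)
Hub-N1-N5-N3-N2-N4-Hub: 11+12+9+5+3+4 = 44  ← best
The minimum is 44.
One optimal route: Hub → N1 → N5 → N3 → N2 → N4 → Hub (or its reverse).

Minimum total distance: 44 km.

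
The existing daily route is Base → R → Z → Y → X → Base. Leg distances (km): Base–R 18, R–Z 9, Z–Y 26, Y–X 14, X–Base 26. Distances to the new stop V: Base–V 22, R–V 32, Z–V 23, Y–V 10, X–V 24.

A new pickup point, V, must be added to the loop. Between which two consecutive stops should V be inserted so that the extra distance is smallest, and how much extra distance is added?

+7 km — insert V between Z and Y.

Insertion cost between consecutive stops i–j is d(i,V) + d(V,j) − d(i,j):
  between Base and R: 22 + 32 − 18 = 36
  between R and Z: 32 + 23 − 9 = 46
  between Z and Y: 23 + 10 − 26 = 7
  between Y and X: 10 + 24 − 14 = 20
  between X and Base: 24 + 22 − 26 = 20
Cheapest insertion is between Z and Y, adding 7.
New total = 93 + 7 = 100.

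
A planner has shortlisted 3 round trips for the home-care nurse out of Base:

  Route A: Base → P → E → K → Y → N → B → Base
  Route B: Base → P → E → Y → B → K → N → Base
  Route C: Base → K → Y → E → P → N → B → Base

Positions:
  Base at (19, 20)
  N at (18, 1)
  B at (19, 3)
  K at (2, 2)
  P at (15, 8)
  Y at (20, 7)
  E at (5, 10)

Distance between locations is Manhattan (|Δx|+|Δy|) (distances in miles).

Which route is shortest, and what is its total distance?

Shortest is Route A, total 90 miles.

Route A: 16 + 12 + 11 + 23 + 8 + 3 + 17 = 90
Route B: 16 + 12 + 18 + 5 + 18 + 17 + 20 = 106
Route C: 35 + 23 + 18 + 12 + 10 + 3 + 17 = 118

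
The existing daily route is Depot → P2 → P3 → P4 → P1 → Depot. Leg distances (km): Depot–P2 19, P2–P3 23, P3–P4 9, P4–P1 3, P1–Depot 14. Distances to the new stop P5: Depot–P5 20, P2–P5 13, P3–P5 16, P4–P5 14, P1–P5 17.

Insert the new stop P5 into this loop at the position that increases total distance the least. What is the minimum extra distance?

Insertion cost between consecutive stops i–j is d(i,P5) + d(P5,j) − d(i,j):
  between Depot and P2: 20 + 13 − 19 = 14
  between P2 and P3: 13 + 16 − 23 = 6
  between P3 and P4: 16 + 14 − 9 = 21
  between P4 and P1: 14 + 17 − 3 = 28
  between P1 and Depot: 17 + 20 − 14 = 23
Cheapest insertion is between P2 and P3, adding 6.
New total = 68 + 6 = 74.

Adding 6 km by placing P5 on the P2–P3 leg.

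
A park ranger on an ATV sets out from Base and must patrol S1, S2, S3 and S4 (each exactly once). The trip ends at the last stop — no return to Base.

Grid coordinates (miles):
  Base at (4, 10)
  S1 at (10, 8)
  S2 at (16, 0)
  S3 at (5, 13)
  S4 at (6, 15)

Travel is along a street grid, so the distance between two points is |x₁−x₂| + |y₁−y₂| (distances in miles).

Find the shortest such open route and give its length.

Minimum one-way distance = 32 miles.

There are 4! = 24 possible orderings.
Base → S1 → S2 → S3 → S4: 8+14+24+3 = 49
Base → S1 → S2 → S4 → S3: 8+14+25+3 = 50
Base → S1 → S3 → S2 → S4: 8+10+24+25 = 67
Base → S1 → S3 → S4 → S2: 8+10+3+25 = 46
Base → S1 → S4 → S2 → S3: 8+11+25+24 = 68
Base → S1 → S4 → S3 → S2: 8+11+3+24 = 46
Base → S2 → S1 → S3 → S4: 22+14+10+3 = 49
Base → S2 → S1 → S4 → S3: 22+14+11+3 = 50
Base → S2 → S3 → S1 → S4: 22+24+10+11 = 67
Base → S2 → S3 → S4 → S1: 22+24+3+11 = 60
Base → S2 → S4 → S1 → S3: 22+25+11+10 = 68
Base → S2 → S4 → S3 → S1: 22+25+3+10 = 60
Base → S3 → S1 → S2 → S4: 4+10+14+25 = 53
Base → S3 → S1 → S4 → S2: 4+10+11+25 = 50
… (10 more)
Base → S3 → S4 → S1 → S2: 4+3+11+14 = 32  ← best
The minimum is 32.
One shortest path: Base → S3 → S4 → S1 → S2.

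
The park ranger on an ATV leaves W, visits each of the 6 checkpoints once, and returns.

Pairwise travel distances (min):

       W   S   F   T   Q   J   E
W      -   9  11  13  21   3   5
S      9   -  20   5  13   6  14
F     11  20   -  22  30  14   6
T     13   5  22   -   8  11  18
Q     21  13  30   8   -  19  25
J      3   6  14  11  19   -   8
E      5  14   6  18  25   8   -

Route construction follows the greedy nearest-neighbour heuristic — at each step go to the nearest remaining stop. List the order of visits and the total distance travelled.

At W the remaining stops are J 3, E 5, S 9, F 11, T 13, Q 21; go to J.
At J the remaining stops are S 6, E 8, T 11, F 14, Q 19; go to S.
At S the remaining stops are T 5, Q 13, E 14, F 20; go to T.
At T the remaining stops are Q 8, E 18, F 22; go to Q.
At Q the remaining stops are E 25, F 30; go to E.
At E the remaining stops are F 6; go to F.
Return F→W: 11.
Total = 3 + 6 + 5 + 8 + 25 + 6 + 11 = 64.

Nearest-neighbour total = 64 min; route W → J → S → T → Q → E → F → W.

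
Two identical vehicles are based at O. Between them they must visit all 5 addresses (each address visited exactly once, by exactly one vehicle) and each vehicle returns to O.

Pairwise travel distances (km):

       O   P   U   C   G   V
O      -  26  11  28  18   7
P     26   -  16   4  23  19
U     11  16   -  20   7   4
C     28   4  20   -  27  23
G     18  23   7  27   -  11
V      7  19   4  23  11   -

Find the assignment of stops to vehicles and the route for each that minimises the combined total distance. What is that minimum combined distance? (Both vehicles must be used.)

Minimum combined distance: 87 km.

There are 2^4 − 1 = 15 ways to divide the 5 stops into two non-empty groups. For each, the best each vehicle can do is its own shortest tour through its group:
  {P} + {U, C, G, V}: 52 + 73 = 125
  {U} + {P, C, G, V}: 22 + 73 = 95
  {P, U} + {C, G, V}: 53 + 73 = 126
  {C} + {P, U, G, V}: 56 + 67 = 123
  {P, C} + {U, G, V}: 58 + 36 = 94
  {U, C} + {P, G, V}: 59 + 67 = 126
  … (15 splits in total)
  {P, U, C, G} + {V}: 73 + 14 = 87  ← best
Best: vehicle 1 O → U → G → P → C → O = 73; vehicle 2 O → V → O = 14; combined 87.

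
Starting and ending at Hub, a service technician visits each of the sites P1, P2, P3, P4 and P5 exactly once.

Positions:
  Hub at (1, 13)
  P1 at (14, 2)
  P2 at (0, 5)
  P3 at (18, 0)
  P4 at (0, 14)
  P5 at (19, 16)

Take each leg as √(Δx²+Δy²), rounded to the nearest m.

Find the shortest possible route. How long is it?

62 m — the shortest possible round trip.

With 5 stops there are 5!/2 = 60 distinct round trips (a route and its reverse cost the same).
Hub → P1 → P2 → P3 → P4 → P5 → Hub: 17+14+19+23+19+18 = 110
Hub → P1 → P2 → P3 → P5 → P4 → Hub: 17+14+19+16+19+1 = 86
Hub → P1 → P2 → P4 → P3 → P5 → Hub: 17+14+9+23+16+18 = 97
Hub → P1 → P2 → P4 → P5 → P3 → Hub: 17+14+9+19+16+21 = 96
Hub → P1 → P2 → P5 → P3 → P4 → Hub: 17+14+22+16+23+1 = 93
Hub → P1 → P2 → P5 → P4 → P3 → Hub: 17+14+22+19+23+21 = 116
Hub → P1 → P3 → P2 → P4 → P5 → Hub: 17+4+19+9+19+18 = 86
Hub → P1 → P3 → P2 → P5 → P4 → Hub: 17+4+19+22+19+1 = 82
Hub → P1 → P3 → P4 → P2 → P5 → Hub: 17+4+23+9+22+18 = 93
Hub → P1 → P3 → P4 → P5 → P2 → Hub: 17+4+23+19+22+8 = 93
Hub → P1 → P3 → P5 → P2 → P4 → Hub: 17+4+16+22+9+1 = 69
Hub → P1 → P3 → P5 → P4 → P2 → Hub: 17+4+16+19+9+8 = 73
Hub → P1 → P4 → P2 → P3 → P5 → Hub: 17+18+9+19+16+18 = 97
Hub → P1 → P4 → P2 → P5 → P3 → Hub: 17+18+9+22+16+21 = 103
… (46 more)
Hub → P2 → P1 → P3 → P5 → P4 → Hub: 8+14+4+16+19+1 = 62  ← best
The minimum is 62.
One optimal route: Hub → P2 → P1 → P3 → P5 → P4 → Hub (or its reverse).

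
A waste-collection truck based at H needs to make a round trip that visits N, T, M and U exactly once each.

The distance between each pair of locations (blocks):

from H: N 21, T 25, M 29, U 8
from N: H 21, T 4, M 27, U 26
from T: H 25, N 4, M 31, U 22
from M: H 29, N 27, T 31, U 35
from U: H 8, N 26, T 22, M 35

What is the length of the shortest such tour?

Minimum total distance: 90 blocks.

H-N-T-M-U-H: 21+4+31+35+8 = 99
H-N-T-U-M-H: 21+4+22+35+29 = 111
H-N-M-T-U-H: 21+27+31+22+8 = 109
H-N-M-U-T-H: 21+27+35+22+25 = 130
H-N-U-T-M-H: 21+26+22+31+29 = 129
H-N-U-M-T-H: 21+26+35+31+25 = 138
H-T-N-M-U-H: 25+4+27+35+8 = 99
H-T-N-U-M-H: 25+4+26+35+29 = 119
H-T-M-N-U-H: 25+31+27+26+8 = 117
H-T-U-N-M-H: 25+22+26+27+29 = 129
H-M-N-T-U-H: 29+27+4+22+8 = 90
H-M-T-N-U-H: 29+31+4+26+8 = 98
The minimum is 90.
One optimal route: H → M → N → T → U → H (or its reverse).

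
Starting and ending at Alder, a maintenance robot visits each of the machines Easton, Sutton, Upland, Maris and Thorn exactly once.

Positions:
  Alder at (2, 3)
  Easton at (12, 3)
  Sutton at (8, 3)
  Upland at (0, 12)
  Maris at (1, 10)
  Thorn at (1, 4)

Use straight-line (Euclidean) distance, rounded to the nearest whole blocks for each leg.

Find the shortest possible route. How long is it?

Shortest round trip = 34 blocks.

Alder - Easton - Sutton - Upland - Maris - Thorn - Alder: 10+4+12+2+6+1 = 35
Alder - Easton - Sutton - Upland - Thorn - Maris - Alder: 10+4+12+8+6+7 = 47
Alder - Easton - Sutton - Maris - Upland - Thorn - Alder: 10+4+10+2+8+1 = 35
Alder - Easton - Sutton - Maris - Thorn - Upland - Alder: 10+4+10+6+8+9 = 47
Alder - Easton - Sutton - Thorn - Upland - Maris - Alder: 10+4+7+8+2+7 = 38
Alder - Easton - Sutton - Thorn - Maris - Upland - Alder: 10+4+7+6+2+9 = 38
Alder - Easton - Upland - Sutton - Maris - Thorn - Alder: 10+15+12+10+6+1 = 54
Alder - Easton - Upland - Sutton - Thorn - Maris - Alder: 10+15+12+7+6+7 = 57
Alder - Easton - Upland - Maris - Sutton - Thorn - Alder: 10+15+2+10+7+1 = 45
Alder - Easton - Upland - Maris - Thorn - Sutton - Alder: 10+15+2+6+7+6 = 46
Alder - Easton - Upland - Thorn - Sutton - Maris - Alder: 10+15+8+7+10+7 = 57
Alder - Easton - Upland - Thorn - Maris - Sutton - Alder: 10+15+8+6+10+6 = 55
Alder - Easton - Maris - Sutton - Upland - Thorn - Alder: 10+13+10+12+8+1 = 54
Alder - Easton - Maris - Sutton - Thorn - Upland - Alder: 10+13+10+7+8+9 = 57
… (46 more)
Alder - Sutton - Easton - Upland - Maris - Thorn - Alder: 6+4+15+2+6+1 = 34  ← best
The minimum is 34.
One optimal route: Alder → Sutton → Easton → Upland → Maris → Thorn → Alder (or its reverse).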